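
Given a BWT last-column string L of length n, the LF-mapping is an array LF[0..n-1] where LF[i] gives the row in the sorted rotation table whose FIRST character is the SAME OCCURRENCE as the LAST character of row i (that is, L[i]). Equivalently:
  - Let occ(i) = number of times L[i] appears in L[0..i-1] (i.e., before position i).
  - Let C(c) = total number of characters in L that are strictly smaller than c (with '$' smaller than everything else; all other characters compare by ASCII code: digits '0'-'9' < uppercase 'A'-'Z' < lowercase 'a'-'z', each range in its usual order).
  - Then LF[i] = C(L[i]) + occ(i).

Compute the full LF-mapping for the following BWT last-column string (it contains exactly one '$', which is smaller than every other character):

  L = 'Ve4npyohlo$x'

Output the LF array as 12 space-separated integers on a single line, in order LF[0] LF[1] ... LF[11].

Char counts: '$':1, '4':1, 'V':1, 'e':1, 'h':1, 'l':1, 'n':1, 'o':2, 'p':1, 'x':1, 'y':1
C (first-col start): C('$')=0, C('4')=1, C('V')=2, C('e')=3, C('h')=4, C('l')=5, C('n')=6, C('o')=7, C('p')=9, C('x')=10, C('y')=11
L[0]='V': occ=0, LF[0]=C('V')+0=2+0=2
L[1]='e': occ=0, LF[1]=C('e')+0=3+0=3
L[2]='4': occ=0, LF[2]=C('4')+0=1+0=1
L[3]='n': occ=0, LF[3]=C('n')+0=6+0=6
L[4]='p': occ=0, LF[4]=C('p')+0=9+0=9
L[5]='y': occ=0, LF[5]=C('y')+0=11+0=11
L[6]='o': occ=0, LF[6]=C('o')+0=7+0=7
L[7]='h': occ=0, LF[7]=C('h')+0=4+0=4
L[8]='l': occ=0, LF[8]=C('l')+0=5+0=5
L[9]='o': occ=1, LF[9]=C('o')+1=7+1=8
L[10]='$': occ=0, LF[10]=C('$')+0=0+0=0
L[11]='x': occ=0, LF[11]=C('x')+0=10+0=10

Answer: 2 3 1 6 9 11 7 4 5 8 0 10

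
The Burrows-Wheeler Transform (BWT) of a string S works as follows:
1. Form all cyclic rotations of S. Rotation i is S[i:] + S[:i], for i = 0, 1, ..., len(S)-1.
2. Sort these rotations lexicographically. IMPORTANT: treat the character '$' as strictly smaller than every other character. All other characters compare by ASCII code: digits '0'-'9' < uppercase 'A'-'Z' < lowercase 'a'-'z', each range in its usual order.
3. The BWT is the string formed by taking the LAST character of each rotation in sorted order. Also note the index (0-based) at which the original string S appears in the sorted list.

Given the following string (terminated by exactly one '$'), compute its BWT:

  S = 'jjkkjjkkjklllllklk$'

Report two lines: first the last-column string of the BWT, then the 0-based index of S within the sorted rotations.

All 19 rotations (rotation i = S[i:]+S[:i]):
  rot[0] = jjkkjjkkjklllllklk$
  rot[1] = jkkjjkkjklllllklk$j
  rot[2] = kkjjkkjklllllklk$jj
  rot[3] = kjjkkjklllllklk$jjk
  rot[4] = jjkkjklllllklk$jjkk
  rot[5] = jkkjklllllklk$jjkkj
  rot[6] = kkjklllllklk$jjkkjj
  rot[7] = kjklllllklk$jjkkjjk
  rot[8] = jklllllklk$jjkkjjkk
  rot[9] = klllllklk$jjkkjjkkj
  rot[10] = lllllklk$jjkkjjkkjk
  rot[11] = llllklk$jjkkjjkkjkl
  rot[12] = lllklk$jjkkjjkkjkll
  rot[13] = llklk$jjkkjjkkjklll
  rot[14] = lklk$jjkkjjkkjkllll
  rot[15] = klk$jjkkjjkkjklllll
  rot[16] = lk$jjkkjjkkjklllllk
  rot[17] = k$jjkkjjkkjklllllkl
  rot[18] = $jjkkjjkkjklllllklk
Sorted (with $ < everything):
  sorted[0] = $jjkkjjkkjklllllklk  (last char: 'k')
  sorted[1] = jjkkjjkkjklllllklk$  (last char: '$')
  sorted[2] = jjkkjklllllklk$jjkk  (last char: 'k')
  sorted[3] = jkkjjkkjklllllklk$j  (last char: 'j')
  sorted[4] = jkkjklllllklk$jjkkj  (last char: 'j')
  sorted[5] = jklllllklk$jjkkjjkk  (last char: 'k')
  sorted[6] = k$jjkkjjkkjklllllkl  (last char: 'l')
  sorted[7] = kjjkkjklllllklk$jjk  (last char: 'k')
  sorted[8] = kjklllllklk$jjkkjjk  (last char: 'k')
  sorted[9] = kkjjkkjklllllklk$jj  (last char: 'j')
  sorted[10] = kkjklllllklk$jjkkjj  (last char: 'j')
  sorted[11] = klk$jjkkjjkkjklllll  (last char: 'l')
  sorted[12] = klllllklk$jjkkjjkkj  (last char: 'j')
  sorted[13] = lk$jjkkjjkkjklllllk  (last char: 'k')
  sorted[14] = lklk$jjkkjjkkjkllll  (last char: 'l')
  sorted[15] = llklk$jjkkjjkkjklll  (last char: 'l')
  sorted[16] = lllklk$jjkkjjkkjkll  (last char: 'l')
  sorted[17] = llllklk$jjkkjjkkjkl  (last char: 'l')
  sorted[18] = lllllklk$jjkkjjkkjk  (last char: 'k')
Last column: k$kjjklkkjjljkllllk
Original string S is at sorted index 1

Answer: k$kjjklkkjjljkllllk
1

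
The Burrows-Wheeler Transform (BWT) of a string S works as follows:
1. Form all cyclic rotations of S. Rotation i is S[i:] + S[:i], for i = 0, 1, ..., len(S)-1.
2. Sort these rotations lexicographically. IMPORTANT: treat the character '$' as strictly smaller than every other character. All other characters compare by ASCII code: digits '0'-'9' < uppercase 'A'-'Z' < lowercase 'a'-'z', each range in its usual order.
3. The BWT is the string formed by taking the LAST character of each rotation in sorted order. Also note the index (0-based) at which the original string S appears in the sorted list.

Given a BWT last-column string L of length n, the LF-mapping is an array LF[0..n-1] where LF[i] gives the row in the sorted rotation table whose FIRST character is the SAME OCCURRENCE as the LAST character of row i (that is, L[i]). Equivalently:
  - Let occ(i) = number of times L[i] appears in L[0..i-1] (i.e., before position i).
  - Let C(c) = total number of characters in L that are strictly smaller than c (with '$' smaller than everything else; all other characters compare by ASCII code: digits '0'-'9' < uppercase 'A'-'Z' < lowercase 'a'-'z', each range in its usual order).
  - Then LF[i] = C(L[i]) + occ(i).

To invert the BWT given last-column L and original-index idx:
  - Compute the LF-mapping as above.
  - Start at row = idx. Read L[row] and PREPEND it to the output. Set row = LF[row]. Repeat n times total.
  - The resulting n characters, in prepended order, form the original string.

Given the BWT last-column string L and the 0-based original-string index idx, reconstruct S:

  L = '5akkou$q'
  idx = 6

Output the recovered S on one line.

Answer: quokka5$

Derivation:
LF mapping: 1 2 3 4 5 7 0 6
Walk LF starting at row 6, prepending L[row]:
  step 1: row=6, L[6]='$', prepend. Next row=LF[6]=0
  step 2: row=0, L[0]='5', prepend. Next row=LF[0]=1
  step 3: row=1, L[1]='a', prepend. Next row=LF[1]=2
  step 4: row=2, L[2]='k', prepend. Next row=LF[2]=3
  step 5: row=3, L[3]='k', prepend. Next row=LF[3]=4
  step 6: row=4, L[4]='o', prepend. Next row=LF[4]=5
  step 7: row=5, L[5]='u', prepend. Next row=LF[5]=7
  step 8: row=7, L[7]='q', prepend. Next row=LF[7]=6
Reversed output: quokka5$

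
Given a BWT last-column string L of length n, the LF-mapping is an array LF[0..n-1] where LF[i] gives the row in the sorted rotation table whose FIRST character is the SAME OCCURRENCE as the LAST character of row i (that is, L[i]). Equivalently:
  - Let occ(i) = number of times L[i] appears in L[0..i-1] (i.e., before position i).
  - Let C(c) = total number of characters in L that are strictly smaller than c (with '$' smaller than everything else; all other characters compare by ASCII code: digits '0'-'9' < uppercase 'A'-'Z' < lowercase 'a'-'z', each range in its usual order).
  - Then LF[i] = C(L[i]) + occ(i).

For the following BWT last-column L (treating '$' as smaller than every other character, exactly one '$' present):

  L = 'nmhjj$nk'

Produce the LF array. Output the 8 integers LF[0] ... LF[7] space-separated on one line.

Char counts: '$':1, 'h':1, 'j':2, 'k':1, 'm':1, 'n':2
C (first-col start): C('$')=0, C('h')=1, C('j')=2, C('k')=4, C('m')=5, C('n')=6
L[0]='n': occ=0, LF[0]=C('n')+0=6+0=6
L[1]='m': occ=0, LF[1]=C('m')+0=5+0=5
L[2]='h': occ=0, LF[2]=C('h')+0=1+0=1
L[3]='j': occ=0, LF[3]=C('j')+0=2+0=2
L[4]='j': occ=1, LF[4]=C('j')+1=2+1=3
L[5]='$': occ=0, LF[5]=C('$')+0=0+0=0
L[6]='n': occ=1, LF[6]=C('n')+1=6+1=7
L[7]='k': occ=0, LF[7]=C('k')+0=4+0=4

Answer: 6 5 1 2 3 0 7 4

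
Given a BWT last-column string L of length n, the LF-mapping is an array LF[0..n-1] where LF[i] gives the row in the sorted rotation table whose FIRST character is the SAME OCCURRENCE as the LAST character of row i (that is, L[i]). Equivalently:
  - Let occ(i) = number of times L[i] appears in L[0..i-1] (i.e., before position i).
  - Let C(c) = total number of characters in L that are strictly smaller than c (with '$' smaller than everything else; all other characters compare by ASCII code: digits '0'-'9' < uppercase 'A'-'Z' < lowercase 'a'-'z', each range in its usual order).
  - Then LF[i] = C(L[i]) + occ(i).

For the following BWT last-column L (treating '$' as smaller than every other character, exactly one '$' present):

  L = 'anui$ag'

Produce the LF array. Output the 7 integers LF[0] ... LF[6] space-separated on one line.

Char counts: '$':1, 'a':2, 'g':1, 'i':1, 'n':1, 'u':1
C (first-col start): C('$')=0, C('a')=1, C('g')=3, C('i')=4, C('n')=5, C('u')=6
L[0]='a': occ=0, LF[0]=C('a')+0=1+0=1
L[1]='n': occ=0, LF[1]=C('n')+0=5+0=5
L[2]='u': occ=0, LF[2]=C('u')+0=6+0=6
L[3]='i': occ=0, LF[3]=C('i')+0=4+0=4
L[4]='$': occ=0, LF[4]=C('$')+0=0+0=0
L[5]='a': occ=1, LF[5]=C('a')+1=1+1=2
L[6]='g': occ=0, LF[6]=C('g')+0=3+0=3

Answer: 1 5 6 4 0 2 3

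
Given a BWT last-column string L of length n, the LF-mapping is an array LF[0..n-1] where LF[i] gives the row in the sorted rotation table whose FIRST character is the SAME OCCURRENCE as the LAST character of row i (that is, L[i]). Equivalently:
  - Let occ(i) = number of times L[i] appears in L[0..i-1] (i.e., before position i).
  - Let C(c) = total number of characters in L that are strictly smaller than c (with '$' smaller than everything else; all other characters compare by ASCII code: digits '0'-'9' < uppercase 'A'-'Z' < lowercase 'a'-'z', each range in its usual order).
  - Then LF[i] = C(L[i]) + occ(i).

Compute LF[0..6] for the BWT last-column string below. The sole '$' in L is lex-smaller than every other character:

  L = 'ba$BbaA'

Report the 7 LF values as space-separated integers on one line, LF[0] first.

Char counts: '$':1, 'A':1, 'B':1, 'a':2, 'b':2
C (first-col start): C('$')=0, C('A')=1, C('B')=2, C('a')=3, C('b')=5
L[0]='b': occ=0, LF[0]=C('b')+0=5+0=5
L[1]='a': occ=0, LF[1]=C('a')+0=3+0=3
L[2]='$': occ=0, LF[2]=C('$')+0=0+0=0
L[3]='B': occ=0, LF[3]=C('B')+0=2+0=2
L[4]='b': occ=1, LF[4]=C('b')+1=5+1=6
L[5]='a': occ=1, LF[5]=C('a')+1=3+1=4
L[6]='A': occ=0, LF[6]=C('A')+0=1+0=1

Answer: 5 3 0 2 6 4 1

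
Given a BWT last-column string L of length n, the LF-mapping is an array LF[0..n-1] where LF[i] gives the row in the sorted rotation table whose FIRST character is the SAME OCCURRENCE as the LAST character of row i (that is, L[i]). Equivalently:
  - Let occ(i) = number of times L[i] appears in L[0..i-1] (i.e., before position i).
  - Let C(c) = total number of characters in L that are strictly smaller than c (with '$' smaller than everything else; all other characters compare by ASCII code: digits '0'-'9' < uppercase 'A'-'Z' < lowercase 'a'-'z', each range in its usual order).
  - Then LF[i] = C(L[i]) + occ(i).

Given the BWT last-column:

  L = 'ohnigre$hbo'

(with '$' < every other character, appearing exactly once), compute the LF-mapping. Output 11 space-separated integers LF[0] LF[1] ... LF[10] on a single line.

Char counts: '$':1, 'b':1, 'e':1, 'g':1, 'h':2, 'i':1, 'n':1, 'o':2, 'r':1
C (first-col start): C('$')=0, C('b')=1, C('e')=2, C('g')=3, C('h')=4, C('i')=6, C('n')=7, C('o')=8, C('r')=10
L[0]='o': occ=0, LF[0]=C('o')+0=8+0=8
L[1]='h': occ=0, LF[1]=C('h')+0=4+0=4
L[2]='n': occ=0, LF[2]=C('n')+0=7+0=7
L[3]='i': occ=0, LF[3]=C('i')+0=6+0=6
L[4]='g': occ=0, LF[4]=C('g')+0=3+0=3
L[5]='r': occ=0, LF[5]=C('r')+0=10+0=10
L[6]='e': occ=0, LF[6]=C('e')+0=2+0=2
L[7]='$': occ=0, LF[7]=C('$')+0=0+0=0
L[8]='h': occ=1, LF[8]=C('h')+1=4+1=5
L[9]='b': occ=0, LF[9]=C('b')+0=1+0=1
L[10]='o': occ=1, LF[10]=C('o')+1=8+1=9

Answer: 8 4 7 6 3 10 2 0 5 1 9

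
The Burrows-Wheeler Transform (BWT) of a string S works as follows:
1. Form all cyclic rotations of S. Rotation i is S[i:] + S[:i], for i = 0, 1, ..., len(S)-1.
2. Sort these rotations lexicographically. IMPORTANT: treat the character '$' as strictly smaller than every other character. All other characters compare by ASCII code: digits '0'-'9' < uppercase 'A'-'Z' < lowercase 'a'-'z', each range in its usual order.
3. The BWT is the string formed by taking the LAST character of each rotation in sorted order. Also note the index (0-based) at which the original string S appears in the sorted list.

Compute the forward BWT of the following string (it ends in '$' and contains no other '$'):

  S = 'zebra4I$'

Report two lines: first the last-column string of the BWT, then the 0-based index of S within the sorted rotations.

All 8 rotations (rotation i = S[i:]+S[:i]):
  rot[0] = zebra4I$
  rot[1] = ebra4I$z
  rot[2] = bra4I$ze
  rot[3] = ra4I$zeb
  rot[4] = a4I$zebr
  rot[5] = 4I$zebra
  rot[6] = I$zebra4
  rot[7] = $zebra4I
Sorted (with $ < everything):
  sorted[0] = $zebra4I  (last char: 'I')
  sorted[1] = 4I$zebra  (last char: 'a')
  sorted[2] = I$zebra4  (last char: '4')
  sorted[3] = a4I$zebr  (last char: 'r')
  sorted[4] = bra4I$ze  (last char: 'e')
  sorted[5] = ebra4I$z  (last char: 'z')
  sorted[6] = ra4I$zeb  (last char: 'b')
  sorted[7] = zebra4I$  (last char: '$')
Last column: Ia4rezb$
Original string S is at sorted index 7

Answer: Ia4rezb$
7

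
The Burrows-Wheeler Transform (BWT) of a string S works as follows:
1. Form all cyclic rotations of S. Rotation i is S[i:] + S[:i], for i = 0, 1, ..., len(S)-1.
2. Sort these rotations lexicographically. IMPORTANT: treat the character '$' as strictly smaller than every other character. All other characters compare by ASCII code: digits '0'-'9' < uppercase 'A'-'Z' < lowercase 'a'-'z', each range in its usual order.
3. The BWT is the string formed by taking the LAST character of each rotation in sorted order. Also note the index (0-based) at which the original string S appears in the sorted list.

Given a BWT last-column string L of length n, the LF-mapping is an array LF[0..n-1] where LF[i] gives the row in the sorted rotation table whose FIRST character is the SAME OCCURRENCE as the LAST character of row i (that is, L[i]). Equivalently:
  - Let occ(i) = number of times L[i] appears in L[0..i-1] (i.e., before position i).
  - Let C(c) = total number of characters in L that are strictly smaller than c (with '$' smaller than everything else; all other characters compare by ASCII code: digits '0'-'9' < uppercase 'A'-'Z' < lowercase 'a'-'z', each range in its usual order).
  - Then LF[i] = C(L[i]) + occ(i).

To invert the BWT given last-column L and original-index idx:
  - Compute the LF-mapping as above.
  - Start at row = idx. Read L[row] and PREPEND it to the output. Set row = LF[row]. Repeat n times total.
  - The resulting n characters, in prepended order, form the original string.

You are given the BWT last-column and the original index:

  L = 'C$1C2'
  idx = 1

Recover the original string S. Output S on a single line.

Answer: 12CC$

Derivation:
LF mapping: 3 0 1 4 2
Walk LF starting at row 1, prepending L[row]:
  step 1: row=1, L[1]='$', prepend. Next row=LF[1]=0
  step 2: row=0, L[0]='C', prepend. Next row=LF[0]=3
  step 3: row=3, L[3]='C', prepend. Next row=LF[3]=4
  step 4: row=4, L[4]='2', prepend. Next row=LF[4]=2
  step 5: row=2, L[2]='1', prepend. Next row=LF[2]=1
Reversed output: 12CC$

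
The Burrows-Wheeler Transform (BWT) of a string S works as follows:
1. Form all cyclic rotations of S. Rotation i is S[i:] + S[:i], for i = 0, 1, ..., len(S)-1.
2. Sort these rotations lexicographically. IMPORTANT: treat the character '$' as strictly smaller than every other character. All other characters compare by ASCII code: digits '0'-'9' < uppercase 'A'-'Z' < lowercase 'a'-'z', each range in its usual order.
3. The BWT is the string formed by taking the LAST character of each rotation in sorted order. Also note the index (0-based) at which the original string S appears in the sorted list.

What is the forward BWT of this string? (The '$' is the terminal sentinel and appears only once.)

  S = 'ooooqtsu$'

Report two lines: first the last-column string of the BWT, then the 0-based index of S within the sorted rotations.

Answer: u$ooootqs
1

Derivation:
All 9 rotations (rotation i = S[i:]+S[:i]):
  rot[0] = ooooqtsu$
  rot[1] = oooqtsu$o
  rot[2] = ooqtsu$oo
  rot[3] = oqtsu$ooo
  rot[4] = qtsu$oooo
  rot[5] = tsu$ooooq
  rot[6] = su$ooooqt
  rot[7] = u$ooooqts
  rot[8] = $ooooqtsu
Sorted (with $ < everything):
  sorted[0] = $ooooqtsu  (last char: 'u')
  sorted[1] = ooooqtsu$  (last char: '$')
  sorted[2] = oooqtsu$o  (last char: 'o')
  sorted[3] = ooqtsu$oo  (last char: 'o')
  sorted[4] = oqtsu$ooo  (last char: 'o')
  sorted[5] = qtsu$oooo  (last char: 'o')
  sorted[6] = su$ooooqt  (last char: 't')
  sorted[7] = tsu$ooooq  (last char: 'q')
  sorted[8] = u$ooooqts  (last char: 's')
Last column: u$ooootqs
Original string S is at sorted index 1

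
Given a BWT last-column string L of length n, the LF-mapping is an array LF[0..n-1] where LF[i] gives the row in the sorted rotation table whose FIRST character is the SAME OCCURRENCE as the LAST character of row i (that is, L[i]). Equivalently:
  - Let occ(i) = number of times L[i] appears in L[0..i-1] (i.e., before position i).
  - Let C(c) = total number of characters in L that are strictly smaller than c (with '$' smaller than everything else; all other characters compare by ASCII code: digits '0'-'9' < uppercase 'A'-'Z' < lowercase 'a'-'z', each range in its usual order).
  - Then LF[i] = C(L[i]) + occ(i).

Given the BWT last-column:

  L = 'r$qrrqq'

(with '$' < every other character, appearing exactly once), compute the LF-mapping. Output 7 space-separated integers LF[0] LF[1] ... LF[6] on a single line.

Char counts: '$':1, 'q':3, 'r':3
C (first-col start): C('$')=0, C('q')=1, C('r')=4
L[0]='r': occ=0, LF[0]=C('r')+0=4+0=4
L[1]='$': occ=0, LF[1]=C('$')+0=0+0=0
L[2]='q': occ=0, LF[2]=C('q')+0=1+0=1
L[3]='r': occ=1, LF[3]=C('r')+1=4+1=5
L[4]='r': occ=2, LF[4]=C('r')+2=4+2=6
L[5]='q': occ=1, LF[5]=C('q')+1=1+1=2
L[6]='q': occ=2, LF[6]=C('q')+2=1+2=3

Answer: 4 0 1 5 6 2 3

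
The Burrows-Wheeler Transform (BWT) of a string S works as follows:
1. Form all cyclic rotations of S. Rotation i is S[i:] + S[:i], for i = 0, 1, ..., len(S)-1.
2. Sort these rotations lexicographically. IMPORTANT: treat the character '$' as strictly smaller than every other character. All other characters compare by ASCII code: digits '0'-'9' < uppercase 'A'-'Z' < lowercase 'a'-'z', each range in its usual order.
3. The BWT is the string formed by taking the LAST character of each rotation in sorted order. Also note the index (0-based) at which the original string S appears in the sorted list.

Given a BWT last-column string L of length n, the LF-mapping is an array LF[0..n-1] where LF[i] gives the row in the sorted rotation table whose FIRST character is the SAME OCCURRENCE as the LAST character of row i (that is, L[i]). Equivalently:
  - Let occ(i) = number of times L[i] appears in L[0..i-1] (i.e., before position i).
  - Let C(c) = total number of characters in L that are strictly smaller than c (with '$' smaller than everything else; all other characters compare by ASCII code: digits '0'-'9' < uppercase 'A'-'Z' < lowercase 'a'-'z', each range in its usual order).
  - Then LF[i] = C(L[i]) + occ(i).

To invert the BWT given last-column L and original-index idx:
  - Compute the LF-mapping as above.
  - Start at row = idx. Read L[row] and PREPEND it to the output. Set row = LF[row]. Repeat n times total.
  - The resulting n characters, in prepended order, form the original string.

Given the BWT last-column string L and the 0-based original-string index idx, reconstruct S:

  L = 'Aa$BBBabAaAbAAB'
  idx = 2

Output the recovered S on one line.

Answer: ABAbBAaBbaBAaA$

Derivation:
LF mapping: 1 10 0 6 7 8 11 13 2 12 3 14 4 5 9
Walk LF starting at row 2, prepending L[row]:
  step 1: row=2, L[2]='$', prepend. Next row=LF[2]=0
  step 2: row=0, L[0]='A', prepend. Next row=LF[0]=1
  step 3: row=1, L[1]='a', prepend. Next row=LF[1]=10
  step 4: row=10, L[10]='A', prepend. Next row=LF[10]=3
  step 5: row=3, L[3]='B', prepend. Next row=LF[3]=6
  step 6: row=6, L[6]='a', prepend. Next row=LF[6]=11
  step 7: row=11, L[11]='b', prepend. Next row=LF[11]=14
  step 8: row=14, L[14]='B', prepend. Next row=LF[14]=9
  step 9: row=9, L[9]='a', prepend. Next row=LF[9]=12
  step 10: row=12, L[12]='A', prepend. Next row=LF[12]=4
  step 11: row=4, L[4]='B', prepend. Next row=LF[4]=7
  step 12: row=7, L[7]='b', prepend. Next row=LF[7]=13
  step 13: row=13, L[13]='A', prepend. Next row=LF[13]=5
  step 14: row=5, L[5]='B', prepend. Next row=LF[5]=8
  step 15: row=8, L[8]='A', prepend. Next row=LF[8]=2
Reversed output: ABAbBAaBbaBAaA$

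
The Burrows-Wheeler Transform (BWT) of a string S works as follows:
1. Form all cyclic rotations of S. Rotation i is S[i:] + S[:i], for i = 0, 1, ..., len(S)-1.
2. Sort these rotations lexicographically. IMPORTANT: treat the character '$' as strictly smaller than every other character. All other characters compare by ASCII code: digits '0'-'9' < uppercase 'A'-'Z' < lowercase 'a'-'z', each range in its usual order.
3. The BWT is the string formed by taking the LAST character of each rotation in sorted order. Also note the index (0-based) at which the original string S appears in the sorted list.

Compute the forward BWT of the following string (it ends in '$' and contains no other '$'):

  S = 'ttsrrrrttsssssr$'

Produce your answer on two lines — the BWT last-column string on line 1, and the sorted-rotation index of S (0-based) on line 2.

Answer: rssrrrstsssttt$r
14

Derivation:
All 16 rotations (rotation i = S[i:]+S[:i]):
  rot[0] = ttsrrrrttsssssr$
  rot[1] = tsrrrrttsssssr$t
  rot[2] = srrrrttsssssr$tt
  rot[3] = rrrrttsssssr$tts
  rot[4] = rrrttsssssr$ttsr
  rot[5] = rrttsssssr$ttsrr
  rot[6] = rttsssssr$ttsrrr
  rot[7] = ttsssssr$ttsrrrr
  rot[8] = tsssssr$ttsrrrrt
  rot[9] = sssssr$ttsrrrrtt
  rot[10] = ssssr$ttsrrrrtts
  rot[11] = sssr$ttsrrrrttss
  rot[12] = ssr$ttsrrrrttsss
  rot[13] = sr$ttsrrrrttssss
  rot[14] = r$ttsrrrrttsssss
  rot[15] = $ttsrrrrttsssssr
Sorted (with $ < everything):
  sorted[0] = $ttsrrrrttsssssr  (last char: 'r')
  sorted[1] = r$ttsrrrrttsssss  (last char: 's')
  sorted[2] = rrrrttsssssr$tts  (last char: 's')
  sorted[3] = rrrttsssssr$ttsr  (last char: 'r')
  sorted[4] = rrttsssssr$ttsrr  (last char: 'r')
  sorted[5] = rttsssssr$ttsrrr  (last char: 'r')
  sorted[6] = sr$ttsrrrrttssss  (last char: 's')
  sorted[7] = srrrrttsssssr$tt  (last char: 't')
  sorted[8] = ssr$ttsrrrrttsss  (last char: 's')
  sorted[9] = sssr$ttsrrrrttss  (last char: 's')
  sorted[10] = ssssr$ttsrrrrtts  (last char: 's')
  sorted[11] = sssssr$ttsrrrrtt  (last char: 't')
  sorted[12] = tsrrrrttsssssr$t  (last char: 't')
  sorted[13] = tsssssr$ttsrrrrt  (last char: 't')
  sorted[14] = ttsrrrrttsssssr$  (last char: '$')
  sorted[15] = ttsssssr$ttsrrrr  (last char: 'r')
Last column: rssrrrstsssttt$r
Original string S is at sorted index 14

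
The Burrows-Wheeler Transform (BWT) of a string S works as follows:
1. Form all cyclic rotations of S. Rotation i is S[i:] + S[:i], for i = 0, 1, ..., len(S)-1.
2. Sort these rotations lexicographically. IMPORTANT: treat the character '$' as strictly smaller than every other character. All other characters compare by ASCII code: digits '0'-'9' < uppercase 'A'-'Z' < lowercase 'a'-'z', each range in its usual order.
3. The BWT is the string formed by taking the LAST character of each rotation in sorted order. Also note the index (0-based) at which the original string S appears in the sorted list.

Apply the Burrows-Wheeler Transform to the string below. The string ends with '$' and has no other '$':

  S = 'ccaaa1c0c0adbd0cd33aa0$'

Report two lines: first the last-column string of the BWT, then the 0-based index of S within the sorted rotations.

Answer: 0accdad3aa3ac0d01c$0bca
18

Derivation:
All 23 rotations (rotation i = S[i:]+S[:i]):
  rot[0] = ccaaa1c0c0adbd0cd33aa0$
  rot[1] = caaa1c0c0adbd0cd33aa0$c
  rot[2] = aaa1c0c0adbd0cd33aa0$cc
  rot[3] = aa1c0c0adbd0cd33aa0$cca
  rot[4] = a1c0c0adbd0cd33aa0$ccaa
  rot[5] = 1c0c0adbd0cd33aa0$ccaaa
  rot[6] = c0c0adbd0cd33aa0$ccaaa1
  rot[7] = 0c0adbd0cd33aa0$ccaaa1c
  rot[8] = c0adbd0cd33aa0$ccaaa1c0
  rot[9] = 0adbd0cd33aa0$ccaaa1c0c
  rot[10] = adbd0cd33aa0$ccaaa1c0c0
  rot[11] = dbd0cd33aa0$ccaaa1c0c0a
  rot[12] = bd0cd33aa0$ccaaa1c0c0ad
  rot[13] = d0cd33aa0$ccaaa1c0c0adb
  rot[14] = 0cd33aa0$ccaaa1c0c0adbd
  rot[15] = cd33aa0$ccaaa1c0c0adbd0
  rot[16] = d33aa0$ccaaa1c0c0adbd0c
  rot[17] = 33aa0$ccaaa1c0c0adbd0cd
  rot[18] = 3aa0$ccaaa1c0c0adbd0cd3
  rot[19] = aa0$ccaaa1c0c0adbd0cd33
  rot[20] = a0$ccaaa1c0c0adbd0cd33a
  rot[21] = 0$ccaaa1c0c0adbd0cd33aa
  rot[22] = $ccaaa1c0c0adbd0cd33aa0
Sorted (with $ < everything):
  sorted[0] = $ccaaa1c0c0adbd0cd33aa0  (last char: '0')
  sorted[1] = 0$ccaaa1c0c0adbd0cd33aa  (last char: 'a')
  sorted[2] = 0adbd0cd33aa0$ccaaa1c0c  (last char: 'c')
  sorted[3] = 0c0adbd0cd33aa0$ccaaa1c  (last char: 'c')
  sorted[4] = 0cd33aa0$ccaaa1c0c0adbd  (last char: 'd')
  sorted[5] = 1c0c0adbd0cd33aa0$ccaaa  (last char: 'a')
  sorted[6] = 33aa0$ccaaa1c0c0adbd0cd  (last char: 'd')
  sorted[7] = 3aa0$ccaaa1c0c0adbd0cd3  (last char: '3')
  sorted[8] = a0$ccaaa1c0c0adbd0cd33a  (last char: 'a')
  sorted[9] = a1c0c0adbd0cd33aa0$ccaa  (last char: 'a')
  sorted[10] = aa0$ccaaa1c0c0adbd0cd33  (last char: '3')
  sorted[11] = aa1c0c0adbd0cd33aa0$cca  (last char: 'a')
  sorted[12] = aaa1c0c0adbd0cd33aa0$cc  (last char: 'c')
  sorted[13] = adbd0cd33aa0$ccaaa1c0c0  (last char: '0')
  sorted[14] = bd0cd33aa0$ccaaa1c0c0ad  (last char: 'd')
  sorted[15] = c0adbd0cd33aa0$ccaaa1c0  (last char: '0')
  sorted[16] = c0c0adbd0cd33aa0$ccaaa1  (last char: '1')
  sorted[17] = caaa1c0c0adbd0cd33aa0$c  (last char: 'c')
  sorted[18] = ccaaa1c0c0adbd0cd33aa0$  (last char: '$')
  sorted[19] = cd33aa0$ccaaa1c0c0adbd0  (last char: '0')
  sorted[20] = d0cd33aa0$ccaaa1c0c0adb  (last char: 'b')
  sorted[21] = d33aa0$ccaaa1c0c0adbd0c  (last char: 'c')
  sorted[22] = dbd0cd33aa0$ccaaa1c0c0a  (last char: 'a')
Last column: 0accdad3aa3ac0d01c$0bca
Original string S is at sorted index 18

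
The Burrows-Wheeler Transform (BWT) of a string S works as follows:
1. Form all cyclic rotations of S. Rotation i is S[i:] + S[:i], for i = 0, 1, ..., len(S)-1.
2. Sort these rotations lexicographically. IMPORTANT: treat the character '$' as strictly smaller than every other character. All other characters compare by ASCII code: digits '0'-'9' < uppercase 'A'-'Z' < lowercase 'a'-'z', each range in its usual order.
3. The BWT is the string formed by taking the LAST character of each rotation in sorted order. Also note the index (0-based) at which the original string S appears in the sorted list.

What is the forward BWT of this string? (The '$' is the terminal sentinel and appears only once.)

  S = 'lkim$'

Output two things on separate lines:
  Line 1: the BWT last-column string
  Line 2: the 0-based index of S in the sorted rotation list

Answer: mkl$i
3

Derivation:
All 5 rotations (rotation i = S[i:]+S[:i]):
  rot[0] = lkim$
  rot[1] = kim$l
  rot[2] = im$lk
  rot[3] = m$lki
  rot[4] = $lkim
Sorted (with $ < everything):
  sorted[0] = $lkim  (last char: 'm')
  sorted[1] = im$lk  (last char: 'k')
  sorted[2] = kim$l  (last char: 'l')
  sorted[3] = lkim$  (last char: '$')
  sorted[4] = m$lki  (last char: 'i')
Last column: mkl$i
Original string S is at sorted index 3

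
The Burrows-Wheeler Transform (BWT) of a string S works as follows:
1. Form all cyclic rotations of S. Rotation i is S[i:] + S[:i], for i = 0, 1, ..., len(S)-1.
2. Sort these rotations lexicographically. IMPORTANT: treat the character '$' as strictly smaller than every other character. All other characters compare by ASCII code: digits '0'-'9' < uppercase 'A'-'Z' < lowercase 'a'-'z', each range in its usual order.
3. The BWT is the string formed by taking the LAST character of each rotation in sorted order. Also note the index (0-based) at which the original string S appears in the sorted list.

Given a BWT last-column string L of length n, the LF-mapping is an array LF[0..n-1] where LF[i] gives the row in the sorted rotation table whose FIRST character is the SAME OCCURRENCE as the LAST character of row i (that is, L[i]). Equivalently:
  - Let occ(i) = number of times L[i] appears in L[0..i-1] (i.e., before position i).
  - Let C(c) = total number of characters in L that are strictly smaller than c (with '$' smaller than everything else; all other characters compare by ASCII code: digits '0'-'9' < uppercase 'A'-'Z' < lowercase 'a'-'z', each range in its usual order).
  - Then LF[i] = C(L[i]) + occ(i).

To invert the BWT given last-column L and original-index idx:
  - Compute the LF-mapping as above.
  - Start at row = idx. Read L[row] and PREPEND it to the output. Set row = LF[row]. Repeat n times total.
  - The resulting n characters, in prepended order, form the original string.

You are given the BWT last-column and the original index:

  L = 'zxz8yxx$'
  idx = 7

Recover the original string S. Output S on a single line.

LF mapping: 6 2 7 1 5 3 4 0
Walk LF starting at row 7, prepending L[row]:
  step 1: row=7, L[7]='$', prepend. Next row=LF[7]=0
  step 2: row=0, L[0]='z', prepend. Next row=LF[0]=6
  step 3: row=6, L[6]='x', prepend. Next row=LF[6]=4
  step 4: row=4, L[4]='y', prepend. Next row=LF[4]=5
  step 5: row=5, L[5]='x', prepend. Next row=LF[5]=3
  step 6: row=3, L[3]='8', prepend. Next row=LF[3]=1
  step 7: row=1, L[1]='x', prepend. Next row=LF[1]=2
  step 8: row=2, L[2]='z', prepend. Next row=LF[2]=7
Reversed output: zx8xyxz$

Answer: zx8xyxz$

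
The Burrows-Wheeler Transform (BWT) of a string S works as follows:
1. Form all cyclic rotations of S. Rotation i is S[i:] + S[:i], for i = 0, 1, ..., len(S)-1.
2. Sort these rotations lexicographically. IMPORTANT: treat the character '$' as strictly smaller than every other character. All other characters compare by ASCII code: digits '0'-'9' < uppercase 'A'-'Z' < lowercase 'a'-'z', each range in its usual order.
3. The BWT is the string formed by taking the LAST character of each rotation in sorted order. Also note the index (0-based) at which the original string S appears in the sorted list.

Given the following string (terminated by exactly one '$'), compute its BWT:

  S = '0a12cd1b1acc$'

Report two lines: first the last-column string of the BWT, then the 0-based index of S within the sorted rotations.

All 13 rotations (rotation i = S[i:]+S[:i]):
  rot[0] = 0a12cd1b1acc$
  rot[1] = a12cd1b1acc$0
  rot[2] = 12cd1b1acc$0a
  rot[3] = 2cd1b1acc$0a1
  rot[4] = cd1b1acc$0a12
  rot[5] = d1b1acc$0a12c
  rot[6] = 1b1acc$0a12cd
  rot[7] = b1acc$0a12cd1
  rot[8] = 1acc$0a12cd1b
  rot[9] = acc$0a12cd1b1
  rot[10] = cc$0a12cd1b1a
  rot[11] = c$0a12cd1b1ac
  rot[12] = $0a12cd1b1acc
Sorted (with $ < everything):
  sorted[0] = $0a12cd1b1acc  (last char: 'c')
  sorted[1] = 0a12cd1b1acc$  (last char: '$')
  sorted[2] = 12cd1b1acc$0a  (last char: 'a')
  sorted[3] = 1acc$0a12cd1b  (last char: 'b')
  sorted[4] = 1b1acc$0a12cd  (last char: 'd')
  sorted[5] = 2cd1b1acc$0a1  (last char: '1')
  sorted[6] = a12cd1b1acc$0  (last char: '0')
  sorted[7] = acc$0a12cd1b1  (last char: '1')
  sorted[8] = b1acc$0a12cd1  (last char: '1')
  sorted[9] = c$0a12cd1b1ac  (last char: 'c')
  sorted[10] = cc$0a12cd1b1a  (last char: 'a')
  sorted[11] = cd1b1acc$0a12  (last char: '2')
  sorted[12] = d1b1acc$0a12c  (last char: 'c')
Last column: c$abd1011ca2c
Original string S is at sorted index 1

Answer: c$abd1011ca2c
1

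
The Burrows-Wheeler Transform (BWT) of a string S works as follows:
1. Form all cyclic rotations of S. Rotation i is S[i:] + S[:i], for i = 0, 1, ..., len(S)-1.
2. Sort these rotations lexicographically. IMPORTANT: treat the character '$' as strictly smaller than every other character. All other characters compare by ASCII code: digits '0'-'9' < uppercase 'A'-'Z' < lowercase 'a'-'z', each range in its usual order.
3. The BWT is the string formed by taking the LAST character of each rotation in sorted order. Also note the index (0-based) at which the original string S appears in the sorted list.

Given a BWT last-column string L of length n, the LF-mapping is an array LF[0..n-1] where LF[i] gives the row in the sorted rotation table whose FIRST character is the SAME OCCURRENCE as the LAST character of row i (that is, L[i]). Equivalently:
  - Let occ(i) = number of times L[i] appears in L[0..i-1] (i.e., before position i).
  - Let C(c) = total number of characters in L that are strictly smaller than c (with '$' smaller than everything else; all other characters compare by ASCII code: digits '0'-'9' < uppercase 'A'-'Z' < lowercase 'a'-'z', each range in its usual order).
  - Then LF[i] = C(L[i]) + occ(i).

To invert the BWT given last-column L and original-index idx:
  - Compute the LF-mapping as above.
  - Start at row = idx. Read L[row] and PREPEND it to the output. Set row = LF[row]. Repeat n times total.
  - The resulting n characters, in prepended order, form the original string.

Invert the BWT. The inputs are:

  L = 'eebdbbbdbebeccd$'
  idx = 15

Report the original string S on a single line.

Answer: ededbbcebbbbdce$

Derivation:
LF mapping: 12 13 1 9 2 3 4 10 5 14 6 15 7 8 11 0
Walk LF starting at row 15, prepending L[row]:
  step 1: row=15, L[15]='$', prepend. Next row=LF[15]=0
  step 2: row=0, L[0]='e', prepend. Next row=LF[0]=12
  step 3: row=12, L[12]='c', prepend. Next row=LF[12]=7
  step 4: row=7, L[7]='d', prepend. Next row=LF[7]=10
  step 5: row=10, L[10]='b', prepend. Next row=LF[10]=6
  step 6: row=6, L[6]='b', prepend. Next row=LF[6]=4
  step 7: row=4, L[4]='b', prepend. Next row=LF[4]=2
  step 8: row=2, L[2]='b', prepend. Next row=LF[2]=1
  step 9: row=1, L[1]='e', prepend. Next row=LF[1]=13
  step 10: row=13, L[13]='c', prepend. Next row=LF[13]=8
  step 11: row=8, L[8]='b', prepend. Next row=LF[8]=5
  step 12: row=5, L[5]='b', prepend. Next row=LF[5]=3
  step 13: row=3, L[3]='d', prepend. Next row=LF[3]=9
  step 14: row=9, L[9]='e', prepend. Next row=LF[9]=14
  step 15: row=14, L[14]='d', prepend. Next row=LF[14]=11
  step 16: row=11, L[11]='e', prepend. Next row=LF[11]=15
Reversed output: ededbbcebbbbdce$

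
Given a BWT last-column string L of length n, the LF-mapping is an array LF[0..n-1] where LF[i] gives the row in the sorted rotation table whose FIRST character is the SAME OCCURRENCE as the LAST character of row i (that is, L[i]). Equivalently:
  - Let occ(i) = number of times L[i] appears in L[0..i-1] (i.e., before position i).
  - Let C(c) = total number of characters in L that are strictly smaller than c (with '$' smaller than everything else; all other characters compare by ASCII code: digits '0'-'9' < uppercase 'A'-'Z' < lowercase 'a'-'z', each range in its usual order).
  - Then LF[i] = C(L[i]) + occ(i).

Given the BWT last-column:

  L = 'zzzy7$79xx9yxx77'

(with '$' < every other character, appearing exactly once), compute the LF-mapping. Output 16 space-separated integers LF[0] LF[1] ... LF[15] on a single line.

Char counts: '$':1, '7':4, '9':2, 'x':4, 'y':2, 'z':3
C (first-col start): C('$')=0, C('7')=1, C('9')=5, C('x')=7, C('y')=11, C('z')=13
L[0]='z': occ=0, LF[0]=C('z')+0=13+0=13
L[1]='z': occ=1, LF[1]=C('z')+1=13+1=14
L[2]='z': occ=2, LF[2]=C('z')+2=13+2=15
L[3]='y': occ=0, LF[3]=C('y')+0=11+0=11
L[4]='7': occ=0, LF[4]=C('7')+0=1+0=1
L[5]='$': occ=0, LF[5]=C('$')+0=0+0=0
L[6]='7': occ=1, LF[6]=C('7')+1=1+1=2
L[7]='9': occ=0, LF[7]=C('9')+0=5+0=5
L[8]='x': occ=0, LF[8]=C('x')+0=7+0=7
L[9]='x': occ=1, LF[9]=C('x')+1=7+1=8
L[10]='9': occ=1, LF[10]=C('9')+1=5+1=6
L[11]='y': occ=1, LF[11]=C('y')+1=11+1=12
L[12]='x': occ=2, LF[12]=C('x')+2=7+2=9
L[13]='x': occ=3, LF[13]=C('x')+3=7+3=10
L[14]='7': occ=2, LF[14]=C('7')+2=1+2=3
L[15]='7': occ=3, LF[15]=C('7')+3=1+3=4

Answer: 13 14 15 11 1 0 2 5 7 8 6 12 9 10 3 4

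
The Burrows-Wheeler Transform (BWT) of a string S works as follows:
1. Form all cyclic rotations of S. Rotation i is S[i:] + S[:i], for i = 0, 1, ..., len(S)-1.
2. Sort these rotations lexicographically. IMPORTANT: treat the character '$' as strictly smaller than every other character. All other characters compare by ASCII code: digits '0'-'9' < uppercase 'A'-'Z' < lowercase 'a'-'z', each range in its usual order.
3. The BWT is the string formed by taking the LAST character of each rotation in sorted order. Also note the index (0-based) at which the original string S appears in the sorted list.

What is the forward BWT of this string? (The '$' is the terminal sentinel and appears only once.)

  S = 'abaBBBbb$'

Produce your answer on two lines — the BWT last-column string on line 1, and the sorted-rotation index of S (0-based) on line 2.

All 9 rotations (rotation i = S[i:]+S[:i]):
  rot[0] = abaBBBbb$
  rot[1] = baBBBbb$a
  rot[2] = aBBBbb$ab
  rot[3] = BBBbb$aba
  rot[4] = BBbb$abaB
  rot[5] = Bbb$abaBB
  rot[6] = bb$abaBBB
  rot[7] = b$abaBBBb
  rot[8] = $abaBBBbb
Sorted (with $ < everything):
  sorted[0] = $abaBBBbb  (last char: 'b')
  sorted[1] = BBBbb$aba  (last char: 'a')
  sorted[2] = BBbb$abaB  (last char: 'B')
  sorted[3] = Bbb$abaBB  (last char: 'B')
  sorted[4] = aBBBbb$ab  (last char: 'b')
  sorted[5] = abaBBBbb$  (last char: '$')
  sorted[6] = b$abaBBBb  (last char: 'b')
  sorted[7] = baBBBbb$a  (last char: 'a')
  sorted[8] = bb$abaBBB  (last char: 'B')
Last column: baBBb$baB
Original string S is at sorted index 5

Answer: baBBb$baB
5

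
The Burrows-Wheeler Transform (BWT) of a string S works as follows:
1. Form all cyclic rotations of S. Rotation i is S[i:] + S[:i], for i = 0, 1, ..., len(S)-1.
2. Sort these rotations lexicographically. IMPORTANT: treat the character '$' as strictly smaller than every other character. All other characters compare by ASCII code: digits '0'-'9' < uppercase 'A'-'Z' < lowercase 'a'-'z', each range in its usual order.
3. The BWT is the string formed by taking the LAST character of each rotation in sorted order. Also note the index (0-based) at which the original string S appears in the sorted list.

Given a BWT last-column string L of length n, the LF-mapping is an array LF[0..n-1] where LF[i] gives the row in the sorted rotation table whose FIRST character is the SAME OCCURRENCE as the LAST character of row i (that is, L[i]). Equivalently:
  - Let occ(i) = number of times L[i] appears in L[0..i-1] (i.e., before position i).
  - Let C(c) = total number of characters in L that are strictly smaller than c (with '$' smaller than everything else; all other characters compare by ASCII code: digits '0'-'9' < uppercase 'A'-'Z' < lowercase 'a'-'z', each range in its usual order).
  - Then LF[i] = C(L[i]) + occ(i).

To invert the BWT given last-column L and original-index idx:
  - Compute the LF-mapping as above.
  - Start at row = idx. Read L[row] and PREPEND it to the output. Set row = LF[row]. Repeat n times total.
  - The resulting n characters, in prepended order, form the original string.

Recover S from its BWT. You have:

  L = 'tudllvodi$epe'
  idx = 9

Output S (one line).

LF mapping: 10 11 1 6 7 12 8 2 5 0 3 9 4
Walk LF starting at row 9, prepending L[row]:
  step 1: row=9, L[9]='$', prepend. Next row=LF[9]=0
  step 2: row=0, L[0]='t', prepend. Next row=LF[0]=10
  step 3: row=10, L[10]='e', prepend. Next row=LF[10]=3
  step 4: row=3, L[3]='l', prepend. Next row=LF[3]=6
  step 5: row=6, L[6]='o', prepend. Next row=LF[6]=8
  step 6: row=8, L[8]='i', prepend. Next row=LF[8]=5
  step 7: row=5, L[5]='v', prepend. Next row=LF[5]=12
  step 8: row=12, L[12]='e', prepend. Next row=LF[12]=4
  step 9: row=4, L[4]='l', prepend. Next row=LF[4]=7
  step 10: row=7, L[7]='d', prepend. Next row=LF[7]=2
  step 11: row=2, L[2]='d', prepend. Next row=LF[2]=1
  step 12: row=1, L[1]='u', prepend. Next row=LF[1]=11
  step 13: row=11, L[11]='p', prepend. Next row=LF[11]=9
Reversed output: puddleviolet$

Answer: puddleviolet$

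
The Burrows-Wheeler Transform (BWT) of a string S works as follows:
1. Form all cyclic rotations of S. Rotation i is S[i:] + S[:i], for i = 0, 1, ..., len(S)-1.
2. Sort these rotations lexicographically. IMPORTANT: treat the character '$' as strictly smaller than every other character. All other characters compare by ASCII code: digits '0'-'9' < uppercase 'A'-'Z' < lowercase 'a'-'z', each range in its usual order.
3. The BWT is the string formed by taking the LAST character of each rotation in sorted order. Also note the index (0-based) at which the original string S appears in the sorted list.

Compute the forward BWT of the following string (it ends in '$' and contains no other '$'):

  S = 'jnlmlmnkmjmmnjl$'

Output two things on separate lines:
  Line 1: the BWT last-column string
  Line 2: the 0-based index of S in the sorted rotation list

All 16 rotations (rotation i = S[i:]+S[:i]):
  rot[0] = jnlmlmnkmjmmnjl$
  rot[1] = nlmlmnkmjmmnjl$j
  rot[2] = lmlmnkmjmmnjl$jn
  rot[3] = mlmnkmjmmnjl$jnl
  rot[4] = lmnkmjmmnjl$jnlm
  rot[5] = mnkmjmmnjl$jnlml
  rot[6] = nkmjmmnjl$jnlmlm
  rot[7] = kmjmmnjl$jnlmlmn
  rot[8] = mjmmnjl$jnlmlmnk
  rot[9] = jmmnjl$jnlmlmnkm
  rot[10] = mmnjl$jnlmlmnkmj
  rot[11] = mnjl$jnlmlmnkmjm
  rot[12] = njl$jnlmlmnkmjmm
  rot[13] = jl$jnlmlmnkmjmmn
  rot[14] = l$jnlmlmnkmjmmnj
  rot[15] = $jnlmlmnkmjmmnjl
Sorted (with $ < everything):
  sorted[0] = $jnlmlmnkmjmmnjl  (last char: 'l')
  sorted[1] = jl$jnlmlmnkmjmmn  (last char: 'n')
  sorted[2] = jmmnjl$jnlmlmnkm  (last char: 'm')
  sorted[3] = jnlmlmnkmjmmnjl$  (last char: '$')
  sorted[4] = kmjmmnjl$jnlmlmn  (last char: 'n')
  sorted[5] = l$jnlmlmnkmjmmnj  (last char: 'j')
  sorted[6] = lmlmnkmjmmnjl$jn  (last char: 'n')
  sorted[7] = lmnkmjmmnjl$jnlm  (last char: 'm')
  sorted[8] = mjmmnjl$jnlmlmnk  (last char: 'k')
  sorted[9] = mlmnkmjmmnjl$jnl  (last char: 'l')
  sorted[10] = mmnjl$jnlmlmnkmj  (last char: 'j')
  sorted[11] = mnjl$jnlmlmnkmjm  (last char: 'm')
  sorted[12] = mnkmjmmnjl$jnlml  (last char: 'l')
  sorted[13] = njl$jnlmlmnkmjmm  (last char: 'm')
  sorted[14] = nkmjmmnjl$jnlmlm  (last char: 'm')
  sorted[15] = nlmlmnkmjmmnjl$j  (last char: 'j')
Last column: lnm$njnmkljmlmmj
Original string S is at sorted index 3

Answer: lnm$njnmkljmlmmj
3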